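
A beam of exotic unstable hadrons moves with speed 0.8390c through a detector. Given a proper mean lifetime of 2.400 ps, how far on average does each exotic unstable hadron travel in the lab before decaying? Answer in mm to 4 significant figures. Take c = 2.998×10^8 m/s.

γ = 1/√(1 − 0.8390²) = 1.83779
Dilated lifetime: Δt = γτ₀ = 1.83779 × 2.400 ps = 4.41070 ps
d = vΔt = 0.8390c × 4.41070 ps = 2.51532×10^8 m/s × 4.41070×10^-12 s = 1.109 mm

d ≈ 1.109 mm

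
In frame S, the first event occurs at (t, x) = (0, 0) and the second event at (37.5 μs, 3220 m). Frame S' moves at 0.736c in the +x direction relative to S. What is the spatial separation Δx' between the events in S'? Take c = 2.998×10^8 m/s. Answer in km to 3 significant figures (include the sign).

γ = 1/√(1 − 0.736²) = 1.4771
Δx' = γ(Δx − vΔt) = 1.4771 × (3220 m − 0.736×(2.998×10^8 m/s)×37.5×10^-6 s)
= 1.4771 × (-5054.5 m) = -7.47 km

Δx' ≈ -7.47 km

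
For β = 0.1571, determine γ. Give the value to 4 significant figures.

γ ≈ 1.013

γ = 1/√(1 − β²) = 1/√(1 − 0.1571²) = 1/√(0.975320) = 1.013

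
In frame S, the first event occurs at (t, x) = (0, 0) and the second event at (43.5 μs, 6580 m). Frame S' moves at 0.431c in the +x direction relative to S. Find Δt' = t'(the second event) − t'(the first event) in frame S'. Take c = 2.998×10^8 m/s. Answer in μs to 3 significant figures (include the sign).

γ = 1/√(1 − 0.431²) = 1.1082
Δt' = γ(Δt − vΔx/c²) = 1.1082 × (43.5 μs − 0.431×6580 m / (2.998×10^8 m/s))
= 1.1082 × (34.040 μs) = 37.7 μs

Δt' ≈ 37.7 μs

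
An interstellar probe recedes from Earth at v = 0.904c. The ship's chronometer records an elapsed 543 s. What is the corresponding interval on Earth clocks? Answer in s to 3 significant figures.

γ = 1/√(1 − 0.904²) = 2.3390
Time dilation: Δt = γτ₀ = 2.3390 × 543 s = 1270 s

Δt ≈ 1270 s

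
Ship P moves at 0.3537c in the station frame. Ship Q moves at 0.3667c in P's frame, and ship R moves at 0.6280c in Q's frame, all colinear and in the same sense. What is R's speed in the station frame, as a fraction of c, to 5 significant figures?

u ≈ 0.90376c

Compose boost 2: (0.3667 + 0.3537)/(1 + 0.3667×0.3537) = 0.72040/1.129702 = 0.6376904
Compose boost 3: (0.6280 + 0.6376904)/(1 + 0.6280×0.6376904) = 1.265690/1.400470 = 0.90376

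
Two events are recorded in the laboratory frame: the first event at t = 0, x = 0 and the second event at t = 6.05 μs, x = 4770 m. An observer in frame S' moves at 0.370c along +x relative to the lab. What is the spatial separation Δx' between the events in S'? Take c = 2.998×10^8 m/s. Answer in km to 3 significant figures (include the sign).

γ = 1/√(1 − 0.370²) = 1.0764
Δx' = γ(Δx − vΔt) = 1.0764 × (4770 m − 0.370×(2.998×10^8 m/s)×6.05×10^-6 s)
= 1.0764 × (4098.9 m) = 4.41 km

Δx' ≈ 4.41 km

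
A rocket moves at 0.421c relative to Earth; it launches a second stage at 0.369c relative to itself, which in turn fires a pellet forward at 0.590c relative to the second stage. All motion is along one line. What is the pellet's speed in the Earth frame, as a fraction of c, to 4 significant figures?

Compose boost 2: (0.369 + 0.421)/(1 + 0.369×0.421) = 0.7900/1.15535 = 0.683776
Compose boost 3: (0.590 + 0.683776)/(1 + 0.590×0.683776) = 1.27378/1.40343 = 0.9076

u ≈ 0.9076c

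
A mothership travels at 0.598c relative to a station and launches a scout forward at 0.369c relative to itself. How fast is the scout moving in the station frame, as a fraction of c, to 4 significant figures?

Compose boost 2: (0.369 + 0.598)/(1 + 0.369×0.598) = 0.9670/1.22066 = 0.7922

u ≈ 0.7922c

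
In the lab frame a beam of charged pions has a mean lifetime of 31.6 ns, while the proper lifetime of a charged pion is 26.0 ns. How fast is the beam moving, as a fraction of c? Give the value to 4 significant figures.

β ≈ 0.5684

γ = Δt/τ₀ = 31.6/26.0 = 1.21538
β = √(1 − 1/γ²) = √(1 − 1/1.21538²) = 0.5684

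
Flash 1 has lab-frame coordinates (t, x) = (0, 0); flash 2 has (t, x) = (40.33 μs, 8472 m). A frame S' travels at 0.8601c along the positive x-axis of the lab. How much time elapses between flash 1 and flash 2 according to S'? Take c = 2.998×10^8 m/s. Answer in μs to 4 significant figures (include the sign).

γ = 1/√(1 − 0.8601²) = 1.96030
Δt' = γ(Δt − vΔx/c²) = 1.96030 × (40.33 μs − 0.8601×8472 m / (2.998×10^8 m/s))
= 1.96030 × (16.0246 μs) = 31.41 μs

Δt' ≈ 31.41 μs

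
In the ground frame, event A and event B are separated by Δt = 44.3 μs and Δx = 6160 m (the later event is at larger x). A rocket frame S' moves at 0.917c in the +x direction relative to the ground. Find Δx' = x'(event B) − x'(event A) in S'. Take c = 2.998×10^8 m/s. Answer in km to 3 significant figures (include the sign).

γ = 1/√(1 − 0.917²) = 2.5070
Δx' = γ(Δx − vΔt) = 2.5070 × (6160 m − 0.917×(2.998×10^8 m/s)×44.3×10^-6 s)
= 2.5070 × (-6018.8 m) = -15.1 km

Δx' ≈ -15.1 km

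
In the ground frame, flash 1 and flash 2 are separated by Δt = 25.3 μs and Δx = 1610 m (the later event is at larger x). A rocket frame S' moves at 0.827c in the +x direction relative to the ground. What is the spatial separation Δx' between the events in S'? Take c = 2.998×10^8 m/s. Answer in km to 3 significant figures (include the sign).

Δx' ≈ -8.29 km

γ = 1/√(1 − 0.827²) = 1.7787
Δx' = γ(Δx − vΔt) = 1.7787 × (1610 m − 0.827×(2.998×10^8 m/s)×25.3×10^-6 s)
= 1.7787 × (-4662.7 m) = -8.29 km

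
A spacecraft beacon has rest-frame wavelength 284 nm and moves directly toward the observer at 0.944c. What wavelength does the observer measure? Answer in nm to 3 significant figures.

Relativistic Doppler: λ_obs = λ_src √((1−β)/(1+β))
= 284 × √(0.056000/1.9440) = 284 × 0.16973 = 48.2 nm

λ_obs ≈ 48.2 nm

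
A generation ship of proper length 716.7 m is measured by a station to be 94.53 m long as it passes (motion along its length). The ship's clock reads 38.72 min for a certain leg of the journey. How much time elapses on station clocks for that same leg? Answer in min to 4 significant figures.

Δt ≈ 293.6 min

Length contraction ⇒ γ = L₀/L = 716.7/94.53 = 7.58172
Time dilation: Δt = γτ₀ = 7.58172 × 38.72 min = 293.6 min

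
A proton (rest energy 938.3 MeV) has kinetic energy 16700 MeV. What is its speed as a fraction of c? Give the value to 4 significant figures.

β ≈ 0.9986

γ = 1 + K/(m₀c²) = 1 + 16700/938.3 = 18.7981
β = √(1 − 1/γ²) = 0.9986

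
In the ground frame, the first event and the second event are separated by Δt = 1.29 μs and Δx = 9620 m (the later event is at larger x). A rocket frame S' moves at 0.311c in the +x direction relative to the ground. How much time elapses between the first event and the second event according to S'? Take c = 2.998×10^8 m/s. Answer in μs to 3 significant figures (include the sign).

γ = 1/√(1 − 0.311²) = 1.0522
Δt' = γ(Δt − vΔx/c²) = 1.0522 × (1.29 μs − 0.311×9620 m / (2.998×10^8 m/s))
= 1.0522 × (-8.6894 μs) = -9.14 μs

Δt' ≈ -9.14 μs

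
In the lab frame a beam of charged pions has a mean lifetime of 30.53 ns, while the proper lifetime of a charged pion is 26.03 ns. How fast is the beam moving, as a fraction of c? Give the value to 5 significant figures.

β ≈ 0.52256

γ = Δt/τ₀ = 30.53/26.03 = 1.172877
β = √(1 − 1/γ²) = √(1 − 1/1.172877²) = 0.52256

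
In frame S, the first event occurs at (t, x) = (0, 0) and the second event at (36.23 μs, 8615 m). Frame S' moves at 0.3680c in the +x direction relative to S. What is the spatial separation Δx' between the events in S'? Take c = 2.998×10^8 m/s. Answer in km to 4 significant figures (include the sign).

Δx' ≈ 4.966 km

γ = 1/√(1 − 0.3680²) = 1.07547
Δx' = γ(Δx − vΔt) = 1.07547 × (8615 m − 0.3680×(2.998×10^8 m/s)×36.23×10^-6 s)
= 1.07547 × (4617.87 m) = 4.966 km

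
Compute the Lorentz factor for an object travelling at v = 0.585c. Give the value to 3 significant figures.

γ = 1/√(1 − β²) = 1/√(1 − 0.585²) = 1/√(0.65777) = 1.23

γ ≈ 1.23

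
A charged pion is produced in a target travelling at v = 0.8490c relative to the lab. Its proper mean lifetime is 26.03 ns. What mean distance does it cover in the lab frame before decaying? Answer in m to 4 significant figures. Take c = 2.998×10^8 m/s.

d ≈ 12.54 m

γ = 1/√(1 − 0.8490²) = 1.89253
Dilated lifetime: Δt = γτ₀ = 1.89253 × 26.03 ns = 49.2626 ns
d = vΔt = 0.8490c × 49.2626 ns = 2.54530×10^8 m/s × 4.92626×10^-8 s = 12.54 m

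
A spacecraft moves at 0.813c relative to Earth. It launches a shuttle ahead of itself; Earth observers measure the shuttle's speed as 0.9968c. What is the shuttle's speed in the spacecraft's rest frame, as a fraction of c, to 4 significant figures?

u' ≈ 0.9694c

Inverse velocity addition: u' = (u − v)/(1 − uv/c²)
= (0.9968 − 0.813)/(1 − 0.9968×0.813) = 0.1838/0.189602 = 0.9694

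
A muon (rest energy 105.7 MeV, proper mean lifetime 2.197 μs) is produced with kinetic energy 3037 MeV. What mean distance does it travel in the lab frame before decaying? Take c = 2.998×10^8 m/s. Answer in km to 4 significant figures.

γ = 1 + K/(m₀c²) = 1 + 3037/105.7 = 29.7323
β = √(1 − 1/γ²) = 0.999434
Dilated lifetime: γτ₀ = 29.7323 × 2.197 μs = 65.3218 μs
d = βc·γτ₀ = 0.999434 × (2.998×10^8 m/s) × 6.53218×10^-5 s = 19.57 km

d ≈ 19.57 km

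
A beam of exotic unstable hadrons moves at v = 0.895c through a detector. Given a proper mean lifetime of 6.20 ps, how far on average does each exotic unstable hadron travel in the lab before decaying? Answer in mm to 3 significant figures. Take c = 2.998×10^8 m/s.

d ≈ 3.73 mm

γ = 1/√(1 − 0.895²) = 2.2418
Dilated lifetime: Δt = γτ₀ = 2.2418 × 6.20 ps = 13.899 ps
d = vΔt = 0.895c × 13.899 ps = 2.6832×10^8 m/s × 1.3899×10^-11 s = 3.73 mm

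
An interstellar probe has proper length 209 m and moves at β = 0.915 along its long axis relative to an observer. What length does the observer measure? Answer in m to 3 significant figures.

γ = 1/√(1 − 0.915²) = 2.4786
Length contraction: L = L₀/γ = 209/2.4786 = 84.3 m

L ≈ 84.3 m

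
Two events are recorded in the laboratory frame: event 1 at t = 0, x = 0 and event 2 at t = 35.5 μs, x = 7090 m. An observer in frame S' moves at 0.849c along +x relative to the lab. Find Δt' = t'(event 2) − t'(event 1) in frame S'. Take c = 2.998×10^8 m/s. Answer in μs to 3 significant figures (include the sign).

γ = 1/√(1 − 0.849²) = 1.8925
Δt' = γ(Δt − vΔx/c²) = 1.8925 × (35.5 μs − 0.849×7090 m / (2.998×10^8 m/s))
= 1.8925 × (15.422 μs) = 29.2 μs

Δt' ≈ 29.2 μs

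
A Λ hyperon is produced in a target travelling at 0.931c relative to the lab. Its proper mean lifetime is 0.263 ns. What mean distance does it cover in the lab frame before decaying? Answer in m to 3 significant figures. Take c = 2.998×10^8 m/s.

d ≈ 0.201 m

γ = 1/√(1 − 0.931²) = 2.7396
Dilated lifetime: Δt = γτ₀ = 2.7396 × 0.263 ns = 0.72051 ns
d = vΔt = 0.931c × 0.72051 ns = 2.7911×10^8 m/s × 7.2051×10^-10 s = 0.201 m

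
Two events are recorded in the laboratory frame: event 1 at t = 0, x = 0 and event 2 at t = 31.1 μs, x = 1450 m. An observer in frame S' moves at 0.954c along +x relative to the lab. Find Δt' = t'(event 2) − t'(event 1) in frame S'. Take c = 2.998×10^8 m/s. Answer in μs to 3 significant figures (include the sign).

γ = 1/√(1 − 0.954²) = 3.3355
Δt' = γ(Δt − vΔx/c²) = 3.3355 × (31.1 μs − 0.954×1450 m / (2.998×10^8 m/s))
= 3.3355 × (26.486 μs) = 88.3 μs

Δt' ≈ 88.3 μs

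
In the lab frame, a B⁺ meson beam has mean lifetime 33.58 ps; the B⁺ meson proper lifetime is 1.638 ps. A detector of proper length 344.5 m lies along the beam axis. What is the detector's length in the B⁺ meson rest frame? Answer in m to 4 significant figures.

Time dilation ⇒ γ = Δt/τ₀ = 33.58/1.638 = 20.5006
Length contraction: L = L₀/γ = 344.5/20.5006 = 16.80 m

L ≈ 16.80 m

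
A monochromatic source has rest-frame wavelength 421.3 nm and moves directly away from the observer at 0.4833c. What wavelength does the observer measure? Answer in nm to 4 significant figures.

λ_obs ≈ 713.8 nm

Relativistic Doppler: λ_obs = λ_src √((1+β)/(1−β))
= 421.3 × √(1.48330/0.516700) = 421.3 × 1.69432 = 713.8 nm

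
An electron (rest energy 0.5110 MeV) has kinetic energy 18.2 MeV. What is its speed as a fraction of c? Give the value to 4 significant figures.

β ≈ 0.9996

γ = 1 + K/(m₀c²) = 1 + 18.2/0.5110 = 36.6164
β = √(1 − 1/γ²) = 0.9996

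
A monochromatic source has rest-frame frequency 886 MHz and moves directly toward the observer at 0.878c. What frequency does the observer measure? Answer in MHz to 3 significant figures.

f_obs ≈ 3480 MHz

Relativistic Doppler: f_obs = f_src √((1+β)/(1−β))
= 886 × √(1.8780/0.12200) = 886 × 3.9234 = 3480 MHz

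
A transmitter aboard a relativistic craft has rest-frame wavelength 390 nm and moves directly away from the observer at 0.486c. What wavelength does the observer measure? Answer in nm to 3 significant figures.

λ_obs ≈ 663 nm

Relativistic Doppler: λ_obs = λ_src √((1+β)/(1−β))
= 390 × √(1.4860/0.51400) = 390 × 1.7003 = 663 nm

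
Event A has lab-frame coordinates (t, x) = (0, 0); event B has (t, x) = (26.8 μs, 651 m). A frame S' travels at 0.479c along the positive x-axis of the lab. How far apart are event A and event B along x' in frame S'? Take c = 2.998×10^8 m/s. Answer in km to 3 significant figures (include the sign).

Δx' ≈ -3.64 km

γ = 1/√(1 − 0.479²) = 1.1392
Δx' = γ(Δx − vΔt) = 1.1392 × (651 m − 0.479×(2.998×10^8 m/s)×26.8×10^-6 s)
= 1.1392 × (-3197.6 m) = -3.64 km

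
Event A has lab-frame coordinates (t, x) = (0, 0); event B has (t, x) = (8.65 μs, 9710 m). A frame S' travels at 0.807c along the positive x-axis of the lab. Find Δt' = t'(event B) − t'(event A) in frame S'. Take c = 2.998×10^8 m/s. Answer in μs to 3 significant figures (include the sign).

γ = 1/√(1 − 0.807²) = 1.6933
Δt' = γ(Δt − vΔx/c²) = 1.6933 × (8.65 μs − 0.807×9710 m / (2.998×10^8 m/s))
= 1.6933 × (-17.487 μs) = -29.6 μs

Δt' ≈ -29.6 μs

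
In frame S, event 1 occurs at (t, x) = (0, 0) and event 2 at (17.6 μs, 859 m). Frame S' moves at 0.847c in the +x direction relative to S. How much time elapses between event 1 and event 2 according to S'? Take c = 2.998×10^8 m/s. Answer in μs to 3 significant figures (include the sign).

γ = 1/√(1 − 0.847²) = 1.8811
Δt' = γ(Δt − vΔx/c²) = 1.8811 × (17.6 μs − 0.847×859 m / (2.998×10^8 m/s))
= 1.8811 × (15.173 μs) = 28.5 μs

Δt' ≈ 28.5 μs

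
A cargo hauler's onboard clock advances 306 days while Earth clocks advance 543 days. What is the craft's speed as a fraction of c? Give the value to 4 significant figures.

γ = Δt/τ₀ = 543/306 = 1.77451
β = √(1 − 1/γ²) = √(1 − 1/1.77451²) = 0.8261

β ≈ 0.8261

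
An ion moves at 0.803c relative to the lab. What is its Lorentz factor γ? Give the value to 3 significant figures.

γ = 1/√(1 − β²) = 1/√(1 − 0.803²) = 1/√(0.35519) = 1.68

γ ≈ 1.68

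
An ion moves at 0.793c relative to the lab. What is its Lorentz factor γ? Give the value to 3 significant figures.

γ = 1/√(1 − β²) = 1/√(1 − 0.793²) = 1/√(0.37115) = 1.64

γ ≈ 1.64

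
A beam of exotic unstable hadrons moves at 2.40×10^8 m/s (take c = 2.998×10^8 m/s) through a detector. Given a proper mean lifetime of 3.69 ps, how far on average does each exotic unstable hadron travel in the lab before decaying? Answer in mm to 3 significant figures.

d ≈ 1.48 mm

β = v/c = 2.40×10^8 / 2.998×10^8 = 0.80053
γ = 1/√(1 − 0.80053²) = 1.6686
Dilated lifetime: Δt = γτ₀ = 1.6686 × 3.69 ps = 6.1573 ps
d = vΔt = 0.80053c × 6.1573 ps = 2.4000×10^8 m/s × 6.1573×10^-12 s = 1.48 mm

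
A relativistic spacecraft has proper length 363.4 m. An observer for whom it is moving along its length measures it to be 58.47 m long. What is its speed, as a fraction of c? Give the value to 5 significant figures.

γ = L₀/L = 363.4/58.47 = 6.215153
β = √(1 − 1/γ²) = 0.98697

β ≈ 0.98697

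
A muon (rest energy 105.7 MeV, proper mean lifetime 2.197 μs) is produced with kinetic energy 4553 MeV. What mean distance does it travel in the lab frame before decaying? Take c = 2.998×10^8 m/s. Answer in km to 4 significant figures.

γ = 1 + K/(m₀c²) = 1 + 4553/105.7 = 44.0747
β = √(1 − 1/γ²) = 0.999743
Dilated lifetime: γτ₀ = 44.0747 × 2.197 μs = 96.8322 μs
d = βc·γτ₀ = 0.999743 × (2.998×10^8 m/s) × 9.68322×10^-5 s = 29.02 km

d ≈ 29.02 km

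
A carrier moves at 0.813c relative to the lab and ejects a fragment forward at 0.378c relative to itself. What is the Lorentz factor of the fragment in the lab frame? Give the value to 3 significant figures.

u_lab = (0.378 + 0.813)/(1 + 0.378×0.813) = 1.191/1.30731 = 0.911028
γ = 1/√(1 − 0.911028²) = 2.43

γ ≈ 2.43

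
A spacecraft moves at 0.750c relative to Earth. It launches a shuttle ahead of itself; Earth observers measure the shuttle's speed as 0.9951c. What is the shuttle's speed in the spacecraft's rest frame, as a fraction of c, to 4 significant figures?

Inverse velocity addition: u' = (u − v)/(1 − uv/c²)
= (0.9951 − 0.750)/(1 − 0.9951×0.750) = 0.2451/0.253675 = 0.9662

u' ≈ 0.9662c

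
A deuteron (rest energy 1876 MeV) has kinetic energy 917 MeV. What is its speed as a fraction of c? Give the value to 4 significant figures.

β ≈ 0.7408

γ = 1 + K/(m₀c²) = 1 + 917/1876 = 1.48881
β = √(1 − 1/γ²) = 0.7408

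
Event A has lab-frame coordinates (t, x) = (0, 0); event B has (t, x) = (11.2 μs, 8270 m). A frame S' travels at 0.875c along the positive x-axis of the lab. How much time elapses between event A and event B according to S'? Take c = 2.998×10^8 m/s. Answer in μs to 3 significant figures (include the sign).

γ = 1/√(1 − 0.875²) = 2.0656
Δt' = γ(Δt − vΔx/c²) = 2.0656 × (11.2 μs − 0.875×8270 m / (2.998×10^8 m/s))
= 2.0656 × (-12.937 μs) = -26.7 μs

Δt' ≈ -26.7 μs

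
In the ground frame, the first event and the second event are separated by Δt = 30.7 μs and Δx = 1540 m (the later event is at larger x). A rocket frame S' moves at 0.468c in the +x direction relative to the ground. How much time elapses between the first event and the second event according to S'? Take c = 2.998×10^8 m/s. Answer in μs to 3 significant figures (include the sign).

Δt' ≈ 32.0 μs

γ = 1/√(1 − 0.468²) = 1.1316
Δt' = γ(Δt − vΔx/c²) = 1.1316 × (30.7 μs − 0.468×1540 m / (2.998×10^8 m/s))
= 1.1316 × (28.296 μs) = 32.0 μs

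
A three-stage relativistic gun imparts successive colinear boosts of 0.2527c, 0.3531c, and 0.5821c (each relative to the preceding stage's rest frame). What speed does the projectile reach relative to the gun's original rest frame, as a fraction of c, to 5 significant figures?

u ≈ 0.85989c

Compose boost 2: (0.3531 + 0.2527)/(1 + 0.3531×0.2527) = 0.60580/1.089228 = 0.5561735
Compose boost 3: (0.5821 + 0.5561735)/(1 + 0.5821×0.5561735) = 1.138274/1.323749 = 0.85989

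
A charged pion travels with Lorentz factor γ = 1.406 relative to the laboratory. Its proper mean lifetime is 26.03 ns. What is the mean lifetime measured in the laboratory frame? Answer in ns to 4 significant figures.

Δt ≈ 36.60 ns

γ = 1.406 (given)
Time dilation: Δt = γτ₀ = 1.406 × 26.03 ns = 36.60 ns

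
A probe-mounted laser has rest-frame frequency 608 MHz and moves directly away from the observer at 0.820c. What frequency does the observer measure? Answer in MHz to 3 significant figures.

Relativistic Doppler: f_obs = f_src √((1−β)/(1+β))
= 608 × √(0.18000/1.8200) = 608 × 0.31449 = 191 MHz

f_obs ≈ 191 MHz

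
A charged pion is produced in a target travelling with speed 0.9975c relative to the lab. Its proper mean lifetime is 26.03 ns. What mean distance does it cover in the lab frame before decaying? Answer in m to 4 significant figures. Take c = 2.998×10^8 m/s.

d ≈ 110.2 m

γ = 1/√(1 − 0.9975²) = 14.1510
Dilated lifetime: Δt = γτ₀ = 14.1510 × 26.03 ns = 368.350 ns
d = vΔt = 0.9975c × 368.350 ns = 2.99050×10^8 m/s × 3.68350×10^-7 s = 110.2 m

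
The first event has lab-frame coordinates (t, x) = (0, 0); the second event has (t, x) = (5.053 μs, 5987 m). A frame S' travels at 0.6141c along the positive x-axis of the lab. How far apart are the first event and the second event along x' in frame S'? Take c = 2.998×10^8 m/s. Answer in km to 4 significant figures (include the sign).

Δx' ≈ 6.407 km

γ = 1/√(1 − 0.6141²) = 1.26706
Δx' = γ(Δx − vΔt) = 1.26706 × (5987 m − 0.6141×(2.998×10^8 m/s)×5.053×10^-6 s)
= 1.26706 × (5056.71 m) = 6.407 km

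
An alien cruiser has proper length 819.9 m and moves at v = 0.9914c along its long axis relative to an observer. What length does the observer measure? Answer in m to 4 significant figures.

γ = 1/√(1 − 0.9914²) = 7.64138
Length contraction: L = L₀/γ = 819.9/7.64138 = 107.3 m

L ≈ 107.3 m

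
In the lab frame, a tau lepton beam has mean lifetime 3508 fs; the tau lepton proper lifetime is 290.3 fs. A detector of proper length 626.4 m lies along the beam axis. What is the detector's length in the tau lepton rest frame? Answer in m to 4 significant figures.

L ≈ 51.84 m

Time dilation ⇒ γ = Δt/τ₀ = 3508/290.3 = 12.0841
Length contraction: L = L₀/γ = 626.4/12.0841 = 51.84 m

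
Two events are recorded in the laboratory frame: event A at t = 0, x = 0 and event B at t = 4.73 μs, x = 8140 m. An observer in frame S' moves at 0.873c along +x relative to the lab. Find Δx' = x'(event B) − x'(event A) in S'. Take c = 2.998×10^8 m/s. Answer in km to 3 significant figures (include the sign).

γ = 1/√(1 − 0.873²) = 2.0504
Δx' = γ(Δx − vΔt) = 2.0504 × (8140 m − 0.873×(2.998×10^8 m/s)×4.73×10^-6 s)
= 2.0504 × (6902.0 m) = 14.2 km

Δx' ≈ 14.2 km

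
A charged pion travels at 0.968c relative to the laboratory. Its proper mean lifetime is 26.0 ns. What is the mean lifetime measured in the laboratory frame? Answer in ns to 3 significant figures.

Δt ≈ 104 ns

γ = 1/√(1 − 0.968²) = 3.9849
Time dilation: Δt = γτ₀ = 3.9849 × 26.0 ns = 104 ns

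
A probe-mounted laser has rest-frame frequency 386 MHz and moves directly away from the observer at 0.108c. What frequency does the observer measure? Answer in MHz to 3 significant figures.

f_obs ≈ 346 MHz

Relativistic Doppler: f_obs = f_src √((1−β)/(1+β))
= 386 × √(0.89200/1.1080) = 386 × 0.89725 = 346 MHz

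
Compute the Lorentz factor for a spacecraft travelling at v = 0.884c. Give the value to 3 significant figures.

γ ≈ 2.14

γ = 1/√(1 − β²) = 1/√(1 − 0.884²) = 1/√(0.21854) = 2.14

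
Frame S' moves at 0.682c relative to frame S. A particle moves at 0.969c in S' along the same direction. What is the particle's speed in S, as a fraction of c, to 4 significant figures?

Relativistic velocity addition: u = (u' + v)/(1 + u'v/c²)
= (0.969 + 0.682)/(1 + 0.969×0.682) = 1.651/1.66086 = 0.9941

u ≈ 0.9941c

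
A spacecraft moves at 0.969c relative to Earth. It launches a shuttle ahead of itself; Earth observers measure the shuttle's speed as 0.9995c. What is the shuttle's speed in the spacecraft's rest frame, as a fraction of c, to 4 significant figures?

u' ≈ 0.9687c

Inverse velocity addition: u' = (u − v)/(1 − uv/c²)
= (0.9995 − 0.969)/(1 − 0.9995×0.969) = 0.03050/0.0314845 = 0.9687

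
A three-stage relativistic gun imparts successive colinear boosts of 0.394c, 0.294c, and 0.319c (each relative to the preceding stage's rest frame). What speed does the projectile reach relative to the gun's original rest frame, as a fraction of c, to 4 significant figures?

u ≈ 0.7818c

Compose boost 2: (0.294 + 0.394)/(1 + 0.294×0.394) = 0.6880/1.11584 = 0.616578
Compose boost 3: (0.319 + 0.616578)/(1 + 0.319×0.616578) = 0.935578/1.19669 = 0.7818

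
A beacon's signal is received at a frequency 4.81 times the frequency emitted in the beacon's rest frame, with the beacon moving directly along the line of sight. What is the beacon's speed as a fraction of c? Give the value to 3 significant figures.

β ≈ 0.917

f_obs/f_src = √((1+β)/(1−β)) = 4.81  ⇒  (1+β)/(1−β) = 23.136
β = |1 − D²|/(1 + D²) = |1 − 23.136|/(1 + 23.136) = 0.917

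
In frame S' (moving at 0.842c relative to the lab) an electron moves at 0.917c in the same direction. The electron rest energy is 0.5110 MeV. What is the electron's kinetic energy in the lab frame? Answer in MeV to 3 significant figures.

u_lab = (0.917 + 0.842)/(1 + 0.917×0.842) = 0.992600
γ = 1/√(1 − 0.992600²) = 8.2351
K = (γ − 1)m₀c² = (8.2351 − 1) × 0.5110 = 7.2351 × 0.5110 = 3.70 MeV

K ≈ 3.70 MeV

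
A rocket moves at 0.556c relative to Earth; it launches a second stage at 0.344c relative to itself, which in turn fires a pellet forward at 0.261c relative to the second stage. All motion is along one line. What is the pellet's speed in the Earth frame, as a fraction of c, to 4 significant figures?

u ≈ 0.8491c

Compose boost 2: (0.344 + 0.556)/(1 + 0.344×0.556) = 0.9000/1.19126 = 0.755500
Compose boost 3: (0.261 + 0.755500)/(1 + 0.261×0.755500) = 1.01650/1.19719 = 0.8491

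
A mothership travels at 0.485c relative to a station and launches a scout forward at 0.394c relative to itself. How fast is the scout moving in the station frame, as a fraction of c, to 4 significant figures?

Compose boost 2: (0.394 + 0.485)/(1 + 0.394×0.485) = 0.8790/1.19109 = 0.7380

u ≈ 0.7380c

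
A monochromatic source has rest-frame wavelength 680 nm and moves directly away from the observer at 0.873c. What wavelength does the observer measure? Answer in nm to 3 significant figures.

λ_obs ≈ 2610 nm

Relativistic Doppler: λ_obs = λ_src √((1+β)/(1−β))
= 680 × √(1.8730/0.12700) = 680 × 3.8403 = 2610 nm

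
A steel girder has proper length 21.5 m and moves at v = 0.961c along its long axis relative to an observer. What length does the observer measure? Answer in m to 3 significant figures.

L ≈ 5.95 m

γ = 1/√(1 − 0.961²) = 3.6160
Length contraction: L = L₀/γ = 21.5/3.6160 = 5.95 m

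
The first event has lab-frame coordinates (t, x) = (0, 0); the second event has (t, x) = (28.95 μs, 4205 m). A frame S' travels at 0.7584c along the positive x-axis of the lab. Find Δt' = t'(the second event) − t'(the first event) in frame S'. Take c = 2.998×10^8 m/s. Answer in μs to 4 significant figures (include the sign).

Δt' ≈ 28.10 μs

γ = 1/√(1 − 0.7584²) = 1.53424
Δt' = γ(Δt − vΔx/c²) = 1.53424 × (28.95 μs − 0.7584×4205 m / (2.998×10^8 m/s))
= 1.53424 × (18.3127 μs) = 28.10 μs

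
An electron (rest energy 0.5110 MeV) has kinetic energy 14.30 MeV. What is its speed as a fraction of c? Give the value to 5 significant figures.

β ≈ 0.99940

γ = 1 + K/(m₀c²) = 1 + 14.30/0.5110 = 28.98434
β = √(1 − 1/γ²) = 0.99940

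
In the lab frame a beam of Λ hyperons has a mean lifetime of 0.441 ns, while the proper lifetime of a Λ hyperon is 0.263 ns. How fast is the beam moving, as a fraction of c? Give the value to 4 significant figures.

β ≈ 0.8027

γ = Δt/τ₀ = 0.441/0.263 = 1.67681
β = √(1 − 1/γ²) = √(1 − 1/1.67681²) = 0.8027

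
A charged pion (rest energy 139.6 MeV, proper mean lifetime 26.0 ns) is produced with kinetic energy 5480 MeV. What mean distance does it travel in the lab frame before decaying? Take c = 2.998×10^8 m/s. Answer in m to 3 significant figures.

d ≈ 314 m

γ = 1 + K/(m₀c²) = 1 + 5480/139.6 = 40.255
β = √(1 − 1/γ²) = 0.99969
Dilated lifetime: γτ₀ = 40.255 × 26.0 ns = 1046.6 ns
d = βc·γτ₀ = 0.99969 × (2.998×10^8 m/s) × 1.0466×10^-6 s = 314 m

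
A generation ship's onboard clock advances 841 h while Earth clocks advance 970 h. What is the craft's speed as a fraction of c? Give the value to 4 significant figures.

β ≈ 0.4983

γ = Δt/τ₀ = 970/841 = 1.15339
β = √(1 − 1/γ²) = √(1 − 1/1.15339²) = 0.4983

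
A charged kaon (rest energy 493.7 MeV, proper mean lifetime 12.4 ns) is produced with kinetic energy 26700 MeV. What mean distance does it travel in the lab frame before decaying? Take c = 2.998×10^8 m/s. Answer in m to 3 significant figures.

d ≈ 205 m

γ = 1 + K/(m₀c²) = 1 + 26700/493.7 = 55.081
β = √(1 − 1/γ²) = 0.99984
Dilated lifetime: γτ₀ = 55.081 × 12.4 ns = 683.01 ns
d = βc·γτ₀ = 0.99984 × (2.998×10^8 m/s) × 6.8301×10^-7 s = 205 m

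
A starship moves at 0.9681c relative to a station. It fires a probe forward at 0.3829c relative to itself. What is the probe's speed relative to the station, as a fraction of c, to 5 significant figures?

u ≈ 0.98564c

Relativistic velocity addition: u = (u' + v)/(1 + u'v/c²)
= (0.3829 + 0.9681)/(1 + 0.3829×0.9681) = 1.3510/1.370685 = 0.98564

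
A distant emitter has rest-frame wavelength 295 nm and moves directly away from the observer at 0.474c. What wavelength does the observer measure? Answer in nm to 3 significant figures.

λ_obs ≈ 494 nm

Relativistic Doppler: λ_obs = λ_src √((1+β)/(1−β))
= 295 × √(1.4740/0.52600) = 295 × 1.6740 = 494 nm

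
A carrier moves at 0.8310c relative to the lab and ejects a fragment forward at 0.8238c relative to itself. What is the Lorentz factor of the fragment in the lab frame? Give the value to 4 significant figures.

γ ≈ 5.342

u_lab = (0.8238 + 0.8310)/(1 + 0.8238×0.8310) = 1.6548/1.684578 = 0.9823233
γ = 1/√(1 − 0.9823233²) = 5.342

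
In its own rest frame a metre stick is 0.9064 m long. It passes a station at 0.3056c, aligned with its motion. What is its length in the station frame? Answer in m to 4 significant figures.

γ = 1/√(1 − 0.3056²) = 1.05024
Length contraction: L = L₀/γ = 0.9064/1.05024 = 0.8630 m

L ≈ 0.8630 m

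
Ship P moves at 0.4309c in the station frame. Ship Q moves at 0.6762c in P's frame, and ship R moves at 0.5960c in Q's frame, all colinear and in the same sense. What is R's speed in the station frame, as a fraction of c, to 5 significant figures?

u ≈ 0.96185c

Compose boost 2: (0.6762 + 0.4309)/(1 + 0.6762×0.4309) = 1.1071/1.291375 = 0.8573035
Compose boost 3: (0.5960 + 0.8573035)/(1 + 0.5960×0.8573035) = 1.453304/1.510953 = 0.96185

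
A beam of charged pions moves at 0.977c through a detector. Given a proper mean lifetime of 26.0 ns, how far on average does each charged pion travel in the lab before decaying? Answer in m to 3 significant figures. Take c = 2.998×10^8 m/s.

γ = 1/√(1 − 0.977²) = 4.6896
Dilated lifetime: Δt = γτ₀ = 4.6896 × 26.0 ns = 121.93 ns
d = vΔt = 0.977c × 121.93 ns = 2.9290×10^8 m/s × 1.2193×10^-7 s = 35.7 m

d ≈ 35.7 m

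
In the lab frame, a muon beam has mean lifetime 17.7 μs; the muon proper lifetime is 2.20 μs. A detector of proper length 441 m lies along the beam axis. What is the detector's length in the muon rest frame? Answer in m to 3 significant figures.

L ≈ 54.8 m

Time dilation ⇒ γ = Δt/τ₀ = 17.7/2.20 = 8.0455
Length contraction: L = L₀/γ = 441/8.0455 = 54.8 m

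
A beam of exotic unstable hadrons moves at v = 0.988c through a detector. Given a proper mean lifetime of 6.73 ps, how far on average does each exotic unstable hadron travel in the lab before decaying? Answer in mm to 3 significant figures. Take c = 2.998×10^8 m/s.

γ = 1/√(1 − 0.988²) = 6.4744
Dilated lifetime: Δt = γτ₀ = 6.4744 × 6.73 ps = 43.573 ps
d = vΔt = 0.988c × 43.573 ps = 2.9620×10^8 m/s × 4.3573×10^-11 s = 12.9 mm

d ≈ 12.9 mm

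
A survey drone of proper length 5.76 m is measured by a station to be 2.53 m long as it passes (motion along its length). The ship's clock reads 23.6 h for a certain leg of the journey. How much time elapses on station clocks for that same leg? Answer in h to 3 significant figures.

Length contraction ⇒ γ = L₀/L = 5.76/2.53 = 2.2767
Time dilation: Δt = γτ₀ = 2.2767 × 23.6 h = 53.7 h

Δt ≈ 53.7 h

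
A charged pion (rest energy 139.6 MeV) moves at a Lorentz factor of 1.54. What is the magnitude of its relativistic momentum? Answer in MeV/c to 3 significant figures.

p ≈ 163 MeV/c

β = √(1 − 1/γ²) = √(1 − 1/1.54²) = 0.76049
p = γβm₀c = 1.54 × 0.76049 × 139.6 MeV/c = 163 MeV/c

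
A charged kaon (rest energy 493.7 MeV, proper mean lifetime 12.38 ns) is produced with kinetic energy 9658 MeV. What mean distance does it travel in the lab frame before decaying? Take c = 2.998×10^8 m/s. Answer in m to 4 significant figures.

γ = 1 + K/(m₀c²) = 1 + 9658/493.7 = 20.5625
β = √(1 − 1/γ²) = 0.998817
Dilated lifetime: γτ₀ = 20.5625 × 12.38 ns = 254.564 ns
d = βc·γτ₀ = 0.998817 × (2.998×10^8 m/s) × 2.54564×10^-7 s = 76.23 m

d ≈ 76.23 m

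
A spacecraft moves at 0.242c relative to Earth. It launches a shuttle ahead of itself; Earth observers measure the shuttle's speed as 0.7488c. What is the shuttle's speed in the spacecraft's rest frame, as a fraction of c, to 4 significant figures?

u' ≈ 0.6190c

Inverse velocity addition: u' = (u − v)/(1 − uv/c²)
= (0.7488 − 0.242)/(1 − 0.7488×0.242) = 0.5068/0.818790 = 0.6190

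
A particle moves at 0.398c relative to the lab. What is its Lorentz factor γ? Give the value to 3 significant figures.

γ ≈ 1.09

γ = 1/√(1 − β²) = 1/√(1 − 0.398²) = 1/√(0.84160) = 1.09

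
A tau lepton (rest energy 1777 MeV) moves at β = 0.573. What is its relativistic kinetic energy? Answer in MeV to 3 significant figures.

K ≈ 391 MeV

γ = 1/√(1 − 0.573²) = 1.2202
K = (γ − 1)m₀c² = (1.2202 − 1) × 1777 MeV = 0.22017 × 1777 MeV = 391 MeV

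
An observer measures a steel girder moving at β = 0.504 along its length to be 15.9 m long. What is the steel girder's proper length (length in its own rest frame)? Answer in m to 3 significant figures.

L₀ ≈ 18.4 m

γ = 1/√(1 − 0.504²) = 1.1578
L₀ = γL = 1.1578 × 15.9 = 18.4 m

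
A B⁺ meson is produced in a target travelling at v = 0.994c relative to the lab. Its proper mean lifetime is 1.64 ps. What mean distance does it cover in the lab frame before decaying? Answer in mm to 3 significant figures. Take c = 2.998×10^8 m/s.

γ = 1/√(1 − 0.994²) = 9.1424
Dilated lifetime: Δt = γτ₀ = 9.1424 × 1.64 ps = 14.994 ps
d = vΔt = 0.994c × 14.994 ps = 2.9800×10^8 m/s × 1.4994×10^-11 s = 4.47 mm

d ≈ 4.47 mm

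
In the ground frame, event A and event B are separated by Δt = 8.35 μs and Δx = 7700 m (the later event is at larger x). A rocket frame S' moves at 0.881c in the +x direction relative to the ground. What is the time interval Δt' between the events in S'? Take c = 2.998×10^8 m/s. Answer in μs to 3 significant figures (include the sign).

Δt' ≈ -30.2 μs

γ = 1/√(1 − 0.881²) = 2.1136
Δt' = γ(Δt − vΔx/c²) = 2.1136 × (8.35 μs − 0.881×7700 m / (2.998×10^8 m/s))
= 2.1136 × (-14.277 μs) = -30.2 μs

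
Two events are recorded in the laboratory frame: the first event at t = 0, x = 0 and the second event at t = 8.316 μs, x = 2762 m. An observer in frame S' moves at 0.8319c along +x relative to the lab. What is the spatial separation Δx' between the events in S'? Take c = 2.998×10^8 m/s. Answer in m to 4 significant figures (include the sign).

Δx' ≈ 1240 m

γ = 1/√(1 − 0.8319²) = 1.80204
Δx' = γ(Δx − vΔt) = 1.80204 × (2762 m − 0.8319×(2.998×10^8 m/s)×8.316×10^-6 s)
= 1.80204 × (687.959 m) = 1240 m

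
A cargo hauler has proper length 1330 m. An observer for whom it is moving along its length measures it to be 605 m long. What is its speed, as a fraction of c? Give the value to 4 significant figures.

β ≈ 0.8905

γ = L₀/L = 1330/605 = 2.19835
β = √(1 − 1/γ²) = 0.8905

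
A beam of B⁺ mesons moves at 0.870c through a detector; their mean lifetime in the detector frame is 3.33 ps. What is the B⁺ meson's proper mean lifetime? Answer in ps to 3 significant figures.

γ = 1/√(1 − 0.870²) = 2.0282
Proper time: τ₀ = Δt/γ = 3.33/2.0282 = 1.64 ps

τ₀ ≈ 1.64 ps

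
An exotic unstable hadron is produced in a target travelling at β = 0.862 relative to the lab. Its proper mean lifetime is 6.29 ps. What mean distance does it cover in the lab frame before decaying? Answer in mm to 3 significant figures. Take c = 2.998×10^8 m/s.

d ≈ 3.21 mm

γ = 1/√(1 − 0.862²) = 1.9727
Dilated lifetime: Δt = γτ₀ = 1.9727 × 6.29 ps = 12.409 ps
d = vΔt = 0.862c × 12.409 ps = 2.5843×10^8 m/s × 1.2409×10^-11 s = 3.21 mm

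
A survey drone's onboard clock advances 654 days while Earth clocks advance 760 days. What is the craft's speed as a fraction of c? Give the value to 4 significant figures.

γ = Δt/τ₀ = 760/654 = 1.16208
β = √(1 − 1/γ²) = √(1 − 1/1.16208²) = 0.5094

β ≈ 0.5094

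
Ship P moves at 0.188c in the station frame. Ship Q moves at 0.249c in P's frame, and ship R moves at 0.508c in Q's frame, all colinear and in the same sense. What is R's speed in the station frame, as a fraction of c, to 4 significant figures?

Compose boost 2: (0.249 + 0.188)/(1 + 0.249×0.188) = 0.4370/1.04681 = 0.417458
Compose boost 3: (0.508 + 0.417458)/(1 + 0.508×0.417458) = 0.925458/1.21207 = 0.7635

u ≈ 0.7635c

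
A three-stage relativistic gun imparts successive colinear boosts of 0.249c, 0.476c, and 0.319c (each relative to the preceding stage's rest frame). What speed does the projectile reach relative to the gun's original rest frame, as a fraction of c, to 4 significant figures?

Compose boost 2: (0.476 + 0.249)/(1 + 0.476×0.249) = 0.7250/1.11852 = 0.648176
Compose boost 3: (0.319 + 0.648176)/(1 + 0.319×0.648176) = 0.967176/1.20677 = 0.8015

u ≈ 0.8015c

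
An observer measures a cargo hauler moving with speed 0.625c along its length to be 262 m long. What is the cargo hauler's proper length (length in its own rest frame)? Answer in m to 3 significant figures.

γ = 1/√(1 − 0.625²) = 1.2810
L₀ = γL = 1.2810 × 262 = 336 m

L₀ ≈ 336 m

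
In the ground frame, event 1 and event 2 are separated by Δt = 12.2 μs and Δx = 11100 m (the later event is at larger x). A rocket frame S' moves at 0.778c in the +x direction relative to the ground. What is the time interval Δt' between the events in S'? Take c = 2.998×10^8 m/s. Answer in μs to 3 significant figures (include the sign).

γ = 1/√(1 − 0.778²) = 1.5917
Δt' = γ(Δt − vΔx/c²) = 1.5917 × (12.2 μs − 0.778×11100 m / (2.998×10^8 m/s))
= 1.5917 × (-16.605 μs) = -26.4 μs

Δt' ≈ -26.4 μs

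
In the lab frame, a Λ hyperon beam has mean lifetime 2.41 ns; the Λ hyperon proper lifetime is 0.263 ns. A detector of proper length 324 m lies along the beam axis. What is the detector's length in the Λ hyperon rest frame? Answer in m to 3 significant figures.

L ≈ 35.4 m

Time dilation ⇒ γ = Δt/τ₀ = 2.41/0.263 = 9.1635
Length contraction: L = L₀/γ = 324/9.1635 = 35.4 m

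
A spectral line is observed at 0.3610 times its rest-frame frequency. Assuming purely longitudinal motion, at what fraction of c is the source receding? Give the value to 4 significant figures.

β ≈ 0.7694

f_obs/f_src = √((1−β)/(1+β)) = 0.3610  ⇒  (1−β)/(1+β) = 0.130321
β = |1 − D²|/(1 + D²) = |1 − 0.130321|/(1 + 0.130321) = 0.7694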